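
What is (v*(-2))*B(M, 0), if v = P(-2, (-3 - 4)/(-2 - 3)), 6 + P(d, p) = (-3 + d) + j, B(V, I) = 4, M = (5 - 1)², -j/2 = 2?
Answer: 120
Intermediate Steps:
j = -4 (j = -2*2 = -4)
M = 16 (M = 4² = 16)
P(d, p) = -13 + d (P(d, p) = -6 + ((-3 + d) - 4) = -6 + (-7 + d) = -13 + d)
v = -15 (v = -13 - 2 = -15)
(v*(-2))*B(M, 0) = -15*(-2)*4 = 30*4 = 120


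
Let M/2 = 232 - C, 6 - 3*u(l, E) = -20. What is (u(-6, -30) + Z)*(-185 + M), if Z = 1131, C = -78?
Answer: 495755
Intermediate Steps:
u(l, E) = 26/3 (u(l, E) = 2 - ⅓*(-20) = 2 + 20/3 = 26/3)
M = 620 (M = 2*(232 - 1*(-78)) = 2*(232 + 78) = 2*310 = 620)
(u(-6, -30) + Z)*(-185 + M) = (26/3 + 1131)*(-185 + 620) = (3419/3)*435 = 495755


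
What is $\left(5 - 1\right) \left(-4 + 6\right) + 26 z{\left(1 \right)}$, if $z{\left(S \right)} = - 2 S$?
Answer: $-44$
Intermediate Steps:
$\left(5 - 1\right) \left(-4 + 6\right) + 26 z{\left(1 \right)} = \left(5 - 1\right) \left(-4 + 6\right) + 26 \left(\left(-2\right) 1\right) = 4 \cdot 2 + 26 \left(-2\right) = 8 - 52 = -44$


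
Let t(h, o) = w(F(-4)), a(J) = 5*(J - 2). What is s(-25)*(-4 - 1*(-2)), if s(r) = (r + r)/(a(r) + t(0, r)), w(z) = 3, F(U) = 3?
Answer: -25/33 ≈ -0.75758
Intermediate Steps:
a(J) = -10 + 5*J (a(J) = 5*(-2 + J) = -10 + 5*J)
t(h, o) = 3
s(r) = 2*r/(-7 + 5*r) (s(r) = (r + r)/((-10 + 5*r) + 3) = (2*r)/(-7 + 5*r) = 2*r/(-7 + 5*r))
s(-25)*(-4 - 1*(-2)) = (2*(-25)/(-7 + 5*(-25)))*(-4 - 1*(-2)) = (2*(-25)/(-7 - 125))*(-4 + 2) = (2*(-25)/(-132))*(-2) = (2*(-25)*(-1/132))*(-2) = (25/66)*(-2) = -25/33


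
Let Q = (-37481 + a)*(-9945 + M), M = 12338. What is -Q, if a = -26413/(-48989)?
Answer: 4393859798328/48989 ≈ 8.9691e+7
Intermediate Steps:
a = 26413/48989 (a = -26413*(-1/48989) = 26413/48989 ≈ 0.53916)
Q = -4393859798328/48989 (Q = (-37481 + 26413/48989)*(-9945 + 12338) = -1836130296/48989*2393 = -4393859798328/48989 ≈ -8.9691e+7)
-Q = -1*(-4393859798328/48989) = 4393859798328/48989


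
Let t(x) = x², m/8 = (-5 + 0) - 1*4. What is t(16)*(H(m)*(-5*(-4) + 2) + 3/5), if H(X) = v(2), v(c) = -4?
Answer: -111872/5 ≈ -22374.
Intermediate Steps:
m = -72 (m = 8*((-5 + 0) - 1*4) = 8*(-5 - 4) = 8*(-9) = -72)
H(X) = -4
t(16)*(H(m)*(-5*(-4) + 2) + 3/5) = 16²*(-4*(-5*(-4) + 2) + 3/5) = 256*(-4*(20 + 2) + 3*(⅕)) = 256*(-4*22 + ⅗) = 256*(-88 + ⅗) = 256*(-437/5) = -111872/5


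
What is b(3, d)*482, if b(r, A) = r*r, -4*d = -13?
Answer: 4338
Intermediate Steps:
d = 13/4 (d = -¼*(-13) = 13/4 ≈ 3.2500)
b(r, A) = r²
b(3, d)*482 = 3²*482 = 9*482 = 4338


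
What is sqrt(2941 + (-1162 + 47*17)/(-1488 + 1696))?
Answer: sqrt(7947745)/52 ≈ 54.215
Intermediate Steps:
sqrt(2941 + (-1162 + 47*17)/(-1488 + 1696)) = sqrt(2941 + (-1162 + 799)/208) = sqrt(2941 - 363*1/208) = sqrt(2941 - 363/208) = sqrt(611365/208) = sqrt(7947745)/52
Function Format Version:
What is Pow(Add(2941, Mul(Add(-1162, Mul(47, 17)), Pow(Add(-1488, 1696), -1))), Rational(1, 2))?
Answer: Mul(Rational(1, 52), Pow(7947745, Rational(1, 2))) ≈ 54.215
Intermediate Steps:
Pow(Add(2941, Mul(Add(-1162, Mul(47, 17)), Pow(Add(-1488, 1696), -1))), Rational(1, 2)) = Pow(Add(2941, Mul(Add(-1162, 799), Pow(208, -1))), Rational(1, 2)) = Pow(Add(2941, Mul(-363, Rational(1, 208))), Rational(1, 2)) = Pow(Add(2941, Rational(-363, 208)), Rational(1, 2)) = Pow(Rational(611365, 208), Rational(1, 2)) = Mul(Rational(1, 52), Pow(7947745, Rational(1, 2)))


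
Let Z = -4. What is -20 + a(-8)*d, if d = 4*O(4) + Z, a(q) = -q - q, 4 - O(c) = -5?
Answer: 492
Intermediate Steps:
O(c) = 9 (O(c) = 4 - 1*(-5) = 4 + 5 = 9)
a(q) = -2*q
d = 32 (d = 4*9 - 4 = 36 - 4 = 32)
-20 + a(-8)*d = -20 - 2*(-8)*32 = -20 + 16*32 = -20 + 512 = 492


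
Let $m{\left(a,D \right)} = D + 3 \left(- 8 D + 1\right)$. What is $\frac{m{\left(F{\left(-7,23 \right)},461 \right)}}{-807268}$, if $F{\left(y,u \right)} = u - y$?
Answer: $\frac{2650}{201817} \approx 0.013131$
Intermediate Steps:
$m{\left(a,D \right)} = 3 - 23 D$ ($m{\left(a,D \right)} = D + 3 \left(1 - 8 D\right) = D - \left(-3 + 24 D\right) = 3 - 23 D$)
$\frac{m{\left(F{\left(-7,23 \right)},461 \right)}}{-807268} = \frac{3 - 10603}{-807268} = \left(3 - 10603\right) \left(- \frac{1}{807268}\right) = \left(-10600\right) \left(- \frac{1}{807268}\right) = \frac{2650}{201817}$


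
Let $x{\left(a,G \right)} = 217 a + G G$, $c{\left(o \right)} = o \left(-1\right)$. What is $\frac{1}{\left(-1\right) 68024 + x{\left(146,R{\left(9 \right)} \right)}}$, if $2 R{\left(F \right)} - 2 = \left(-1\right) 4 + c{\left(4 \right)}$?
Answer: $- \frac{1}{36333} \approx -2.7523 \cdot 10^{-5}$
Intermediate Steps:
$c{\left(o \right)} = - o$
$R{\left(F \right)} = -3$ ($R{\left(F \right)} = 1 + \frac{\left(-1\right) 4 - 4}{2} = 1 + \frac{-4 - 4}{2} = 1 + \frac{1}{2} \left(-8\right) = 1 - 4 = -3$)
$x{\left(a,G \right)} = G^{2} + 217 a$ ($x{\left(a,G \right)} = 217 a + G^{2} = G^{2} + 217 a$)
$\frac{1}{\left(-1\right) 68024 + x{\left(146,R{\left(9 \right)} \right)}} = \frac{1}{\left(-1\right) 68024 + \left(\left(-3\right)^{2} + 217 \cdot 146\right)} = \frac{1}{-68024 + \left(9 + 31682\right)} = \frac{1}{-68024 + 31691} = \frac{1}{-36333} = - \frac{1}{36333}$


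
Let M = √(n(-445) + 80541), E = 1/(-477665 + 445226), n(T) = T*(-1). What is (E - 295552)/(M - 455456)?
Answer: 2183322007130512/3364574490285525 + 9587411329*√80986/6729148980571050 ≈ 0.64932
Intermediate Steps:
n(T) = -T
E = -1/32439 (E = 1/(-32439) = -1/32439 ≈ -3.0827e-5)
M = √80986 (M = √(-1*(-445) + 80541) = √(445 + 80541) = √80986 ≈ 284.58)
(E - 295552)/(M - 455456) = (-1/32439 - 295552)/(√80986 - 455456) = -9587411329/(32439*(-455456 + √80986))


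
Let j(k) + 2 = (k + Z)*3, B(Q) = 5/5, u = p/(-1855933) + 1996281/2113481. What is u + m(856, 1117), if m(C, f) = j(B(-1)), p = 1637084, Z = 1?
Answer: 15934934386861/3922479132773 ≈ 4.0625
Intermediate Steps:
u = 245017855769/3922479132773 (u = 1637084/(-1855933) + 1996281/2113481 = 1637084*(-1/1855933) + 1996281*(1/2113481) = -1637084/1855933 + 1996281/2113481 = 245017855769/3922479132773 ≈ 0.062465)
B(Q) = 1 (B(Q) = 5*(⅕) = 1)
j(k) = 1 + 3*k (j(k) = -2 + (k + 1)*3 = -2 + (1 + k)*3 = -2 + (3 + 3*k) = 1 + 3*k)
m(C, f) = 4 (m(C, f) = 1 + 3*1 = 1 + 3 = 4)
u + m(856, 1117) = 245017855769/3922479132773 + 4 = 15934934386861/3922479132773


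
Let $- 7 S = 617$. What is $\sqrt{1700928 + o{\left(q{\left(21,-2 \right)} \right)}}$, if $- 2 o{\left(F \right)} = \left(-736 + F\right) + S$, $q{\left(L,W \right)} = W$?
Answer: $\frac{5 \sqrt{13338514}}{14} \approx 1304.4$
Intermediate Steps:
$S = - \frac{617}{7}$ ($S = \left(- \frac{1}{7}\right) 617 = - \frac{617}{7} \approx -88.143$)
$o{\left(F \right)} = \frac{5769}{14} - \frac{F}{2}$ ($o{\left(F \right)} = - \frac{\left(-736 + F\right) - \frac{617}{7}}{2} = - \frac{- \frac{5769}{7} + F}{2} = \frac{5769}{14} - \frac{F}{2}$)
$\sqrt{1700928 + o{\left(q{\left(21,-2 \right)} \right)}} = \sqrt{1700928 + \left(\frac{5769}{14} - -1\right)} = \sqrt{1700928 + \left(\frac{5769}{14} + 1\right)} = \sqrt{1700928 + \frac{5783}{14}} = \sqrt{\frac{23818775}{14}} = \frac{5 \sqrt{13338514}}{14}$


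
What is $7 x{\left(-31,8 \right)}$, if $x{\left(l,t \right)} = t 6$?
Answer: $336$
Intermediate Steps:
$x{\left(l,t \right)} = 6 t$
$7 x{\left(-31,8 \right)} = 7 \cdot 6 \cdot 8 = 7 \cdot 48 = 336$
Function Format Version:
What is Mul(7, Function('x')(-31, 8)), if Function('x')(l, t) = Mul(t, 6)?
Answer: 336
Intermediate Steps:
Function('x')(l, t) = Mul(6, t)
Mul(7, Function('x')(-31, 8)) = Mul(7, Mul(6, 8)) = Mul(7, 48) = 336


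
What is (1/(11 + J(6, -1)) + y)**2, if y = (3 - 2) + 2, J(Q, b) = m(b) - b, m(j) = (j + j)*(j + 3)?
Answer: 625/64 ≈ 9.7656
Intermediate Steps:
m(j) = 2*j*(3 + j) (m(j) = (2*j)*(3 + j) = 2*j*(3 + j))
J(Q, b) = -b + 2*b*(3 + b) (J(Q, b) = 2*b*(3 + b) - b = -b + 2*b*(3 + b))
y = 3 (y = 1 + 2 = 3)
(1/(11 + J(6, -1)) + y)**2 = (1/(11 - (5 + 2*(-1))) + 3)**2 = (1/(11 - (5 - 2)) + 3)**2 = (1/(11 - 1*3) + 3)**2 = (1/(11 - 3) + 3)**2 = (1/8 + 3)**2 = (25/8)**2 = 625/64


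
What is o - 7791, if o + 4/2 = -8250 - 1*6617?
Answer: -22660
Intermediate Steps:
o = -14869 (o = -2 + (-8250 - 1*6617) = -2 + (-8250 - 6617) = -2 - 14867 = -14869)
o - 7791 = -14869 - 7791 = -22660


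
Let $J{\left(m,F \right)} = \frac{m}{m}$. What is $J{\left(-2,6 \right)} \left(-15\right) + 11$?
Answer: $-4$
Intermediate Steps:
$J{\left(m,F \right)} = 1$
$J{\left(-2,6 \right)} \left(-15\right) + 11 = 1 \left(-15\right) + 11 = -15 + 11 = -4$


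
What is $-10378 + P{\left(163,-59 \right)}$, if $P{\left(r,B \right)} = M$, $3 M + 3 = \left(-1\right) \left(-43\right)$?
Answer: $- \frac{31094}{3} \approx -10365.0$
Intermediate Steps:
$M = \frac{40}{3}$ ($M = -1 + \frac{\left(-1\right) \left(-43\right)}{3} = -1 + \frac{1}{3} \cdot 43 = -1 + \frac{43}{3} = \frac{40}{3} \approx 13.333$)
$P{\left(r,B \right)} = \frac{40}{3}$
$-10378 + P{\left(163,-59 \right)} = -10378 + \frac{40}{3} = - \frac{31094}{3}$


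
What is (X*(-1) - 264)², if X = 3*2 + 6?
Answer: 76176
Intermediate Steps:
X = 12 (X = 6 + 6 = 12)
(X*(-1) - 264)² = (12*(-1) - 264)² = (-12 - 264)² = (-276)² = 76176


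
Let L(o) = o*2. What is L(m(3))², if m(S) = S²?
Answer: 324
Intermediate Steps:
L(o) = 2*o
L(m(3))² = (2*3²)² = (2*9)² = 18² = 324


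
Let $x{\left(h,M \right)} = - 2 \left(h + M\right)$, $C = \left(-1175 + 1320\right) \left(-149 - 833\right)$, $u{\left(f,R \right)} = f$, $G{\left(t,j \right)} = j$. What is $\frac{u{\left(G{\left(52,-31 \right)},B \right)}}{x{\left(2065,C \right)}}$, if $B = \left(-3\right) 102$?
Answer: $- \frac{31}{280650} \approx -0.00011046$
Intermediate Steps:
$B = -306$
$C = -142390$ ($C = 145 \left(-982\right) = -142390$)
$x{\left(h,M \right)} = - 2 M - 2 h$ ($x{\left(h,M \right)} = - 2 \left(M + h\right) = - 2 M - 2 h$)
$\frac{u{\left(G{\left(52,-31 \right)},B \right)}}{x{\left(2065,C \right)}} = - \frac{31}{\left(-2\right) \left(-142390\right) - 4130} = - \frac{31}{284780 - 4130} = - \frac{31}{280650}$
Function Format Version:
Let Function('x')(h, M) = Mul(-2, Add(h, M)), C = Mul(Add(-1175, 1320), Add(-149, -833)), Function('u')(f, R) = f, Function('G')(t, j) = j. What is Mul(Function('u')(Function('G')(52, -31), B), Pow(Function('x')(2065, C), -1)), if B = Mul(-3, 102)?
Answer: Rational(-31, 280650) ≈ -0.00011046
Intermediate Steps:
B = -306
C = -142390 (C = Mul(145, -982) = -142390)
Function('x')(h, M) = Add(Mul(-2, M), Mul(-2, h)) (Function('x')(h, M) = Mul(-2, Add(M, h)) = Add(Mul(-2, M), Mul(-2, h)))
Mul(Function('u')(Function('G')(52, -31), B), Pow(Function('x')(2065, C), -1)) = Mul(-31, Pow(Add(Mul(-2, -142390), Mul(-2, 2065)), -1)) = Mul(-31, Pow(Add(284780, -4130), -1)) = Mul(-31, Pow(280650, -1)) = Mul(-31, Rational(1, 280650)) = Rational(-31, 280650)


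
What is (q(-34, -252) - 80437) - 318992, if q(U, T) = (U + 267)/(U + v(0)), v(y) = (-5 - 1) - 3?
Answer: -17175680/43 ≈ -3.9943e+5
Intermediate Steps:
v(y) = -9 (v(y) = -6 - 3 = -9)
q(U, T) = (267 + U)/(-9 + U) (q(U, T) = (U + 267)/(U - 9) = (267 + U)/(-9 + U))
(q(-34, -252) - 80437) - 318992 = ((267 - 34)/(-9 - 34) - 80437) - 318992 = (233/(-43) - 80437) - 318992 = (-1/43*233 - 80437) - 318992 = (-233/43 - 80437) - 318992 = -3459024/43 - 318992 = -17175680/43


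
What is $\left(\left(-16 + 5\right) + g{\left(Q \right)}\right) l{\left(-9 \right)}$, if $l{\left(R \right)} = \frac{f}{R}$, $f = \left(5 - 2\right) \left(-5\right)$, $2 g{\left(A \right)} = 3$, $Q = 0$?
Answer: $- \frac{95}{6} \approx -15.833$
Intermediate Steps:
$g{\left(A \right)} = \frac{3}{2}$ ($g{\left(A \right)} = \frac{1}{2} \cdot 3 = \frac{3}{2}$)
$f = -15$ ($f = 3 \left(-5\right) = -15$)
$l{\left(R \right)} = - \frac{15}{R}$
$\left(\left(-16 + 5\right) + g{\left(Q \right)}\right) l{\left(-9 \right)} = \left(\left(-16 + 5\right) + \frac{3}{2}\right) \left(- \frac{15}{-9}\right) = \left(-11 + \frac{3}{2}\right) \left(\left(-15\right) \left(- \frac{1}{9}\right)\right) = \left(- \frac{19}{2}\right) \frac{5}{3} = - \frac{95}{6}$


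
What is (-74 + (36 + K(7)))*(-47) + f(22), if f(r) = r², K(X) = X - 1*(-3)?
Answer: 1800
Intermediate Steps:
K(X) = 3 + X (K(X) = X + 3 = 3 + X)
(-74 + (36 + K(7)))*(-47) + f(22) = (-74 + (36 + (3 + 7)))*(-47) + 22² = (-74 + (36 + 10))*(-47) + 484 = (-74 + 46)*(-47) + 484 = -28*(-47) + 484 = 1316 + 484 = 1800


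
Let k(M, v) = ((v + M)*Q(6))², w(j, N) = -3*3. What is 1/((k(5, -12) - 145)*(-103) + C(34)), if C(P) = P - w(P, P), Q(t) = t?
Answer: -1/166714 ≈ -5.9983e-6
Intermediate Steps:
w(j, N) = -9
k(M, v) = (6*M + 6*v)² (k(M, v) = ((v + M)*6)² = ((M + v)*6)² = (6*M + 6*v)²)
C(P) = 9 + P (C(P) = P - 1*(-9) = P + 9 = 9 + P)
1/((k(5, -12) - 145)*(-103) + C(34)) = 1/((36*(5 - 12)² - 145)*(-103) + (9 + 34)) = 1/((36*(-7)² - 145)*(-103) + 43) = 1/((36*49 - 145)*(-103) + 43) = 1/((1764 - 145)*(-103) + 43) = 1/(1619*(-103) + 43) = 1/(-166757 + 43) = 1/(-166714) = -1/166714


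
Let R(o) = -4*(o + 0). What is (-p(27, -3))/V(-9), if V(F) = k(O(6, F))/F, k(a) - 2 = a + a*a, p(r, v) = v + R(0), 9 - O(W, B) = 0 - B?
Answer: -27/2 ≈ -13.500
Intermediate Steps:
O(W, B) = 9 + B (O(W, B) = 9 - (0 - B) = 9 - (-1)*B = 9 + B)
R(o) = -4*o
p(r, v) = v (p(r, v) = v - 4*0 = v + 0 = v)
k(a) = 2 + a + a**2 (k(a) = 2 + (a + a*a) = 2 + (a + a**2) = 2 + a + a**2)
V(F) = (11 + F + (9 + F)**2)/F (V(F) = (2 + (9 + F) + (9 + F)**2)/F = (11 + F + (9 + F)**2)/F)
(-p(27, -3))/V(-9) = (-1*(-3))/(((11 - 9 + (9 - 9)**2)/(-9))) = 3/((-(11 - 9 + 0**2)/9)) = 3/((-(11 - 9 + 0)/9)) = 3/((-1/9*2)) = 3/(-2/9) = 3*(-9/2) = -27/2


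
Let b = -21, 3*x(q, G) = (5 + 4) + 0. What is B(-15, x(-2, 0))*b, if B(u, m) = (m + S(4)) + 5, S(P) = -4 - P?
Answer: 0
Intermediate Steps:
x(q, G) = 3 (x(q, G) = ((5 + 4) + 0)/3 = (9 + 0)/3 = (1/3)*9 = 3)
B(u, m) = -3 + m (B(u, m) = (m + (-4 - 1*4)) + 5 = (m + (-4 - 4)) + 5 = (m - 8) + 5 = (-8 + m) + 5 = -3 + m)
B(-15, x(-2, 0))*b = (-3 + 3)*(-21) = 0*(-21) = 0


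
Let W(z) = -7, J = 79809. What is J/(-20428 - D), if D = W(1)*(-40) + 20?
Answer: -79809/20728 ≈ -3.8503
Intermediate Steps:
D = 300 (D = -7*(-40) + 20 = 280 + 20 = 300)
J/(-20428 - D) = 79809/(-20428 - 1*300) = 79809/(-20428 - 300) = 79809/(-20728) = 79809*(-1/20728) = -79809/20728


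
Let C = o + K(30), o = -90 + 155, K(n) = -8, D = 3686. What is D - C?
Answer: 3629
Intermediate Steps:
o = 65
C = 57 (C = 65 - 8 = 57)
D - C = 3686 - 1*57 = 3686 - 57 = 3629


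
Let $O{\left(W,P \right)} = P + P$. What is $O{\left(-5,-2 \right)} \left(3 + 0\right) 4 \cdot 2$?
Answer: $-96$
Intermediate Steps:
$O{\left(W,P \right)} = 2 P$
$O{\left(-5,-2 \right)} \left(3 + 0\right) 4 \cdot 2 = 2 \left(-2\right) \left(3 + 0\right) 4 \cdot 2 = - 4 \cdot 3 \cdot 4 \cdot 2 = \left(-4\right) 12 \cdot 2 = \left(-48\right) 2 = -96$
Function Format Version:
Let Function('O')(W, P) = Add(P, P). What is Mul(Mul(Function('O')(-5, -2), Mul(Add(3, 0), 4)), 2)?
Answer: -96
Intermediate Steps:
Function('O')(W, P) = Mul(2, P)
Mul(Mul(Function('O')(-5, -2), Mul(Add(3, 0), 4)), 2) = Mul(Mul(Mul(2, -2), Mul(Add(3, 0), 4)), 2) = Mul(Mul(-4, Mul(3, 4)), 2) = Mul(Mul(-4, 12), 2) = Mul(-48, 2) = -96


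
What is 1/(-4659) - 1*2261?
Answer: -10534000/4659 ≈ -2261.0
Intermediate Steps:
1/(-4659) - 1*2261 = -1/4659 - 2261 = -10534000/4659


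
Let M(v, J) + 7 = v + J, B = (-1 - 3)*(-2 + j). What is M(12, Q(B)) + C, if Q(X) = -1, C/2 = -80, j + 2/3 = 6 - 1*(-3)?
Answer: -156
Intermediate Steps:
j = 25/3 (j = -2/3 + (6 - 1*(-3)) = -2/3 + (6 + 3) = -2/3 + 9 = 25/3 ≈ 8.3333)
C = -160 (C = 2*(-80) = -160)
B = -76/3 (B = (-1 - 3)*(-2 + 25/3) = -4*19/3 = -76/3 ≈ -25.333)
M(v, J) = -7 + J + v (M(v, J) = -7 + (v + J) = -7 + (J + v) = -7 + J + v)
M(12, Q(B)) + C = (-7 - 1 + 12) - 160 = 4 - 160 = -156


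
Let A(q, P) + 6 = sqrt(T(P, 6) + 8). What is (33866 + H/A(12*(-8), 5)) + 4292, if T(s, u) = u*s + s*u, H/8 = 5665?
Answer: 93311/2 + 5665*sqrt(17)/2 ≈ 58334.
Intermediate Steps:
H = 45320 (H = 8*5665 = 45320)
T(s, u) = 2*s*u (T(s, u) = s*u + s*u = 2*s*u)
A(q, P) = -6 + sqrt(8 + 12*P) (A(q, P) = -6 + sqrt(2*P*6 + 8) = -6 + sqrt(12*P + 8) = -6 + sqrt(8 + 12*P))
(33866 + H/A(12*(-8), 5)) + 4292 = (33866 + 45320/(-6 + 2*sqrt(2 + 3*5))) + 4292 = (33866 + 45320/(-6 + 2*sqrt(2 + 15))) + 4292 = (33866 + 45320/(-6 + 2*sqrt(17))) + 4292 = 38158 + 45320/(-6 + 2*sqrt(17))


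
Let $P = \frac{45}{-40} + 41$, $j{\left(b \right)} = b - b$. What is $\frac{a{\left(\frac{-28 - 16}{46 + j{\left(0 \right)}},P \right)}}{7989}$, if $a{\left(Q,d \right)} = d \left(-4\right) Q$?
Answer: $\frac{3509}{183747} \approx 0.019097$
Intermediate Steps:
$j{\left(b \right)} = 0$
$P = \frac{319}{8}$ ($P = 45 \left(- \frac{1}{40}\right) + 41 = - \frac{9}{8} + 41 = \frac{319}{8} \approx 39.875$)
$a{\left(Q,d \right)} = - 4 Q d$ ($a{\left(Q,d \right)} = - 4 d Q = - 4 Q d$)
$\frac{a{\left(\frac{-28 - 16}{46 + j{\left(0 \right)}},P \right)}}{7989} = \frac{\left(-4\right) \frac{-28 - 16}{46 + 0} \cdot \frac{319}{8}}{7989} = \left(-4\right) \left(- \frac{44}{46}\right) \frac{319}{8} \cdot \frac{1}{7989} = \left(-4\right) \left(\left(-44\right) \frac{1}{46}\right) \frac{319}{8} \cdot \frac{1}{7989} = \left(-4\right) \left(- \frac{22}{23}\right) \frac{319}{8} \cdot \frac{1}{7989} = \frac{3509}{23} \cdot \frac{1}{7989} = \frac{3509}{183747}$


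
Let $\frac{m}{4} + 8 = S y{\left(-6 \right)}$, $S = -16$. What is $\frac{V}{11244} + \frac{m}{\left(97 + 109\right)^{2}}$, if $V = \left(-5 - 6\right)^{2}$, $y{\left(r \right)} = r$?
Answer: $\frac{2273161}{119287596} \approx 0.019056$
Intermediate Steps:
$V = 121$ ($V = \left(-11\right)^{2} = 121$)
$m = 352$ ($m = -32 + 4 \left(\left(-16\right) \left(-6\right)\right) = -32 + 4 \cdot 96 = -32 + 384 = 352$)
$\frac{V}{11244} + \frac{m}{\left(97 + 109\right)^{2}} = \frac{121}{11244} + \frac{352}{\left(97 + 109\right)^{2}} = 121 \cdot \frac{1}{11244} + \frac{352}{206^{2}} = \frac{121}{11244} + \frac{352}{42436} = \frac{121}{11244} + 352 \cdot \frac{1}{42436} = \frac{121}{11244} + \frac{88}{10609} = \frac{2273161}{119287596}$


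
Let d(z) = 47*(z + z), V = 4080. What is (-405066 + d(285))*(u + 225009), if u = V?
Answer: -86658870564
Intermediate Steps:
u = 4080
d(z) = 94*z (d(z) = 47*(2*z) = 94*z)
(-405066 + d(285))*(u + 225009) = (-405066 + 94*285)*(4080 + 225009) = (-405066 + 26790)*229089 = -378276*229089 = -86658870564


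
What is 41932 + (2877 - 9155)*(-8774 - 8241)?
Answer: 106862102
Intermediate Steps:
41932 + (2877 - 9155)*(-8774 - 8241) = 41932 - 6278*(-17015) = 41932 + 106820170 = 106862102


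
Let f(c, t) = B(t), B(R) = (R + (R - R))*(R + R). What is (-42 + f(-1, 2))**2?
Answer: 1156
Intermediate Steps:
B(R) = 2*R**2 (B(R) = (R + 0)*(2*R) = R*(2*R) = 2*R**2)
f(c, t) = 2*t**2
(-42 + f(-1, 2))**2 = (-42 + 2*2**2)**2 = (-42 + 2*4)**2 = (-42 + 8)**2 = (-34)**2 = 1156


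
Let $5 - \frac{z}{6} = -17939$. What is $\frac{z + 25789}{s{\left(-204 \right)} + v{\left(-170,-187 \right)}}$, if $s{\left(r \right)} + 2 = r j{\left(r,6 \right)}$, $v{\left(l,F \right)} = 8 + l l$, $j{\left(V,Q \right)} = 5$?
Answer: $\frac{133453}{27886} \approx 4.7857$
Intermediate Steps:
$v{\left(l,F \right)} = 8 + l^{2}$
$z = 107664$ ($z = 30 - -107634 = 30 + 107634 = 107664$)
$s{\left(r \right)} = -2 + 5 r$ ($s{\left(r \right)} = -2 + r 5 = -2 + 5 r$)
$\frac{z + 25789}{s{\left(-204 \right)} + v{\left(-170,-187 \right)}} = \frac{107664 + 25789}{\left(-2 + 5 \left(-204\right)\right) + \left(8 + \left(-170\right)^{2}\right)} = \frac{133453}{\left(-2 - 1020\right) + \left(8 + 28900\right)} = \frac{133453}{-1022 + 28908} = \frac{133453}{27886}$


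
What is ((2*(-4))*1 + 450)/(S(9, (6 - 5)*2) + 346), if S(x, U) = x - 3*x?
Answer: 221/164 ≈ 1.3476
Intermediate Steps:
S(x, U) = -2*x
((2*(-4))*1 + 450)/(S(9, (6 - 5)*2) + 346) = ((2*(-4))*1 + 450)/(-2*9 + 346) = (-8*1 + 450)/(-18 + 346) = (-8 + 450)/328 = (1/328)*442 = 221/164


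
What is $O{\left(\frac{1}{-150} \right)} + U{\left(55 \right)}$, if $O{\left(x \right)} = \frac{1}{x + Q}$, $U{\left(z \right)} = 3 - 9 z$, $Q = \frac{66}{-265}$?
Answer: $- \frac{1008186}{2033} \approx -495.91$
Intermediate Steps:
$Q = - \frac{66}{265}$ ($Q = 66 \left(- \frac{1}{265}\right) = - \frac{66}{265} \approx -0.24906$)
$O{\left(x \right)} = \frac{1}{- \frac{66}{265} + x}$ ($O{\left(x \right)} = \frac{1}{x - \frac{66}{265}} = \frac{1}{- \frac{66}{265} + x}$)
$O{\left(\frac{1}{-150} \right)} + U{\left(55 \right)} = \frac{265}{-66 + \frac{265}{-150}} + \left(3 - 495\right) = \frac{265}{-66 + 265 \left(- \frac{1}{150}\right)} + \left(3 - 495\right) = \frac{265}{-66 - \frac{53}{30}} - 492 = \frac{265}{- \frac{2033}{30}} - 492 = 265 \left(- \frac{30}{2033}\right) - 492 = - \frac{7950}{2033} - 492 = - \frac{1008186}{2033}$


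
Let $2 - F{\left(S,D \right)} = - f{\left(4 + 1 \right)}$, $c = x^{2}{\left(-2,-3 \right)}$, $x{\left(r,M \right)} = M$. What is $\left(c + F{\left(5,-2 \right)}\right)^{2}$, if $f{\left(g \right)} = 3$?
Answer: $196$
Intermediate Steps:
$c = 9$ ($c = \left(-3\right)^{2} = 9$)
$F{\left(S,D \right)} = 5$ ($F{\left(S,D \right)} = 2 - \left(-1\right) 3 = 2 - -3 = 2 + 3 = 5$)
$\left(c + F{\left(5,-2 \right)}\right)^{2} = \left(9 + 5\right)^{2} = 14^{2} = 196$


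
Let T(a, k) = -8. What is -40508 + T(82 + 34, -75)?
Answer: -40516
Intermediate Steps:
-40508 + T(82 + 34, -75) = -40508 - 8 = -40516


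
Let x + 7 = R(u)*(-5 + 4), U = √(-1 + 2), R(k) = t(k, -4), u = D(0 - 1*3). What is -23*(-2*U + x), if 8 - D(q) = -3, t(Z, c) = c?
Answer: 115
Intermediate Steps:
D(q) = 11 (D(q) = 8 - 1*(-3) = 8 + 3 = 11)
u = 11
R(k) = -4
U = 1 (U = √1 = 1)
x = -3 (x = -7 - 4*(-5 + 4) = -7 - 4*(-1) = -7 + 4 = -3)
-23*(-2*U + x) = -23*(-2*1 - 3) = -23*(-2 - 3) = -23*(-5) = 115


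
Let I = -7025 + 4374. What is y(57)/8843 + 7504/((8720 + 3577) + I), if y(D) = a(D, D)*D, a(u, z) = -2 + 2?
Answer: 536/689 ≈ 0.77794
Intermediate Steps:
I = -2651
a(u, z) = 0
y(D) = 0 (y(D) = 0*D = 0)
y(57)/8843 + 7504/((8720 + 3577) + I) = 0/8843 + 7504/((8720 + 3577) - 2651) = 0*(1/8843) + 7504/(12297 - 2651) = 0 + 7504/9646 = 0 + 7504*(1/9646) = 0 + 536/689 = 536/689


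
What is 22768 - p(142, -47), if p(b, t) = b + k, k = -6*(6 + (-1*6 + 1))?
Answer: 22632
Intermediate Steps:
k = -6 (k = -6*(6 + (-6 + 1)) = -6*(6 - 5) = -6*1 = -6)
p(b, t) = -6 + b (p(b, t) = b - 6 = -6 + b)
22768 - p(142, -47) = 22768 - (-6 + 142) = 22768 - 1*136 = 22768 - 136 = 22632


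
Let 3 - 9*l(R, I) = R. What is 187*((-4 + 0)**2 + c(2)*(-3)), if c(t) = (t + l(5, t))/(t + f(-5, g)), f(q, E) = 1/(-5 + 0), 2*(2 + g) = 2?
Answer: 65824/27 ≈ 2437.9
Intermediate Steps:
g = -1 (g = -2 + (1/2)*2 = -2 + 1 = -1)
l(R, I) = 1/3 - R/9
f(q, E) = -1/5 (f(q, E) = 1/(-5) = -1/5)
c(t) = (-2/9 + t)/(-1/5 + t) (c(t) = (t + (1/3 - 1/9*5))/(t - 1/5) = (t + (1/3 - 5/9))/(-1/5 + t) = (t - 2/9)/(-1/5 + t) = (-2/9 + t)/(-1/5 + t))
187*((-4 + 0)**2 + c(2)*(-3)) = 187*((-4 + 0)**2 + (5*(-2 + 9*2)/(9*(-1 + 5*2)))*(-3)) = 187*((-4)**2 + (5*(-2 + 18)/(9*(-1 + 10)))*(-3)) = 187*(16 + ((5/9)*16/9)*(-3)) = 187*(16 + ((5/9)*(1/9)*16)*(-3)) = 187*(16 + (80/81)*(-3)) = 187*(16 - 80/27) = 187*(352/27) = 65824/27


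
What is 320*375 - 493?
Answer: 119507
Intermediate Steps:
320*375 - 493 = 120000 - 493 = 119507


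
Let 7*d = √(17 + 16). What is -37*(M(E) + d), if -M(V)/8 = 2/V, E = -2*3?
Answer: -296/3 - 37*√33/7 ≈ -129.03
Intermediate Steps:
E = -6
d = √33/7 (d = √(17 + 16)/7 = √33/7 ≈ 0.82065)
M(V) = -16/V
-37*(M(E) + d) = -37*(-16/(-6) + √33/7) = -37*(-16*(-⅙) + √33/7) = -37*(8/3 + √33/7) = -296/3 - 37*√33/7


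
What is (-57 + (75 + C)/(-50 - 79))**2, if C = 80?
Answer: 56370064/16641 ≈ 3387.4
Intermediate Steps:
(-57 + (75 + C)/(-50 - 79))**2 = (-57 + (75 + 80)/(-50 - 79))**2 = (-57 + 155/(-129))**2 = (-57 + 155*(-1/129))**2 = (-57 - 155/129)**2 = (-7508/129)**2 = 56370064/16641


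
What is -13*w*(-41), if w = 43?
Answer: 22919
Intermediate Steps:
-13*w*(-41) = -13*43*(-41) = -559*(-41) = 22919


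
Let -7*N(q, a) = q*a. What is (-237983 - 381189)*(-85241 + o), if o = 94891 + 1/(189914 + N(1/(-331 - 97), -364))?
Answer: -6390362609733916/1069515 ≈ -5.9750e+9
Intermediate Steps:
N(q, a) = -a*q/7 (N(q, a) = -q*a/7 = -a*q/7)
o = 1928259609542/20320785 (o = 94891 + 1/(189914 - ⅐*(-364)/(-331 - 97)) = 94891 + 1/(189914 - ⅐*(-364)/(-428)) = 94891 + 1/(189914 - ⅐*(-364)*(-1/428)) = 94891 + 1/(189914 - 13/107) = 94891 + 1/(20320785/107) = 94891 + 107/20320785 = 1928259609542/20320785 ≈ 94891.)
(-237983 - 381189)*(-85241 + o) = (-237983 - 381189)*(-85241 + 1928259609542/20320785) = -619172*196095575357/20320785 = -6390362609733916/1069515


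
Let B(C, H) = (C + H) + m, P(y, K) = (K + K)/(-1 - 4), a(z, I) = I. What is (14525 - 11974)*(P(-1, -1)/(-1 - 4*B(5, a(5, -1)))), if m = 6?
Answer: -5102/205 ≈ -24.888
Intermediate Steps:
P(y, K) = -2*K/5 (P(y, K) = (2*K)/(-5) = (2*K)*(-⅕) = -2*K/5)
B(C, H) = 6 + C + H (B(C, H) = (C + H) + 6 = 6 + C + H)
(14525 - 11974)*(P(-1, -1)/(-1 - 4*B(5, a(5, -1)))) = (14525 - 11974)*((-⅖*(-1))/(-1 - 4*(6 + 5 - 1))) = 2551*(2/(5*(-1 - 4*10))) = 2551*(2/(5*(-1 - 40))) = 2551*((⅖)/(-41)) = 2551*((⅖)*(-1/41)) = 2551*(-2/205) = -5102/205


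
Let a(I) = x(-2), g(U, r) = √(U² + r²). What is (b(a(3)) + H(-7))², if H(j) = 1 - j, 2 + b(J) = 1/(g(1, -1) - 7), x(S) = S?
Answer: 75627/2209 - 550*√2/2209 ≈ 33.884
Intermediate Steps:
a(I) = -2
b(J) = -2 + 1/(-7 + √2) (b(J) = -2 + 1/(√(1² + (-1)²) - 7) = -2 + 1/(√(1 + 1) - 7) = -2 + 1/(√2 - 7) = -2 + 1/(-7 + √2))
(b(a(3)) + H(-7))² = ((-101/47 - √2/47) + (1 - 1*(-7)))² = ((-101/47 - √2/47) + (1 + 7))² = ((-101/47 - √2/47) + 8)² = (275/47 - √2/47)²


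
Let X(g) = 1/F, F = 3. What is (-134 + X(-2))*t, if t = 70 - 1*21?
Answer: -19649/3 ≈ -6549.7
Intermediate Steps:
X(g) = ⅓ (X(g) = 1/3 = ⅓)
t = 49 (t = 70 - 21 = 49)
(-134 + X(-2))*t = (-134 + ⅓)*49 = -401/3*49 = -19649/3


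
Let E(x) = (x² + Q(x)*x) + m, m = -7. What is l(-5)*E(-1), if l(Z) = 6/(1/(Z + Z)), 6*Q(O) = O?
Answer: 350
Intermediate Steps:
Q(O) = O/6
E(x) = -7 + 7*x²/6 (E(x) = (x² + (x/6)*x) - 7 = (x² + x²/6) - 7 = 7*x²/6 - 7 = -7 + 7*x²/6)
l(Z) = 12*Z (l(Z) = 6/(1/(2*Z)) = 6/((1/(2*Z))) = 6*(2*Z) = 12*Z)
l(-5)*E(-1) = (12*(-5))*(-7 + (7/6)*(-1)²) = -60*(-7 + (7/6)*1) = -60*(-7 + 7/6) = -60*(-35/6) = 350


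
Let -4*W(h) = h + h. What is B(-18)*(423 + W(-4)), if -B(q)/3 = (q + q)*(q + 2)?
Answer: -734400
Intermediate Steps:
B(q) = -6*q*(2 + q) (B(q) = -3*(q + q)*(q + 2) = -3*2*q*(2 + q) = -6*q*(2 + q))
W(h) = -h/2 (W(h) = -(h + h)/4 = -h/2)
B(-18)*(423 + W(-4)) = (-6*(-18)*(2 - 18))*(423 - ½*(-4)) = (-6*(-18)*(-16))*(423 + 2) = -1728*425 = -734400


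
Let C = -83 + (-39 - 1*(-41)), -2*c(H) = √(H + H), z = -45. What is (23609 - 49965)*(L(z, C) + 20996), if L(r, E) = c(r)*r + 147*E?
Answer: -239549684 - 1779030*I*√10 ≈ -2.3955e+8 - 5.6258e+6*I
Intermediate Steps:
c(H) = -√2*√H/2 (c(H) = -√(H + H)/2 = -√2*√H/2)
C = -81 (C = -83 + (-39 + 41) = -83 + 2 = -81)
L(r, E) = 147*E - √2*r^(3/2)/2 (L(r, E) = (-√2*√r/2)*r + 147*E = -√2*r^(3/2)/2 + 147*E = 147*E - √2*r^(3/2)/2)
(23609 - 49965)*(L(z, C) + 20996) = (23609 - 49965)*((147*(-81) - √2*(-45)^(3/2)/2) + 20996) = -26356*((-11907 - √2*(-135*I*√5)/2) + 20996) = -26356*((-11907 + 135*I*√10/2) + 20996) = -26356*(9089 + 135*I*√10/2) = -239549684 - 1779030*I*√10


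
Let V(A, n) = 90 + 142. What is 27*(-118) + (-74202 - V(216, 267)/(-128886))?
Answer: -4987114768/64443 ≈ -77388.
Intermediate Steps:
V(A, n) = 232
27*(-118) + (-74202 - V(216, 267)/(-128886)) = 27*(-118) + (-74202 - 232/(-128886)) = -3186 + (-74202 - 232*(-1)/128886) = -3186 + (-74202 - 1*(-116/64443)) = -3186 + (-74202 + 116/64443) = -3186 - 4781799370/64443 = -4987114768/64443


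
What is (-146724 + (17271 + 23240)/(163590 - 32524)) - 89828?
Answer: -31003883921/131066 ≈ -2.3655e+5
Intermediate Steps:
(-146724 + (17271 + 23240)/(163590 - 32524)) - 89828 = (-146724 + 40511/131066) - 89828 = -19230487273/131066 - 89828 = -31003883921/131066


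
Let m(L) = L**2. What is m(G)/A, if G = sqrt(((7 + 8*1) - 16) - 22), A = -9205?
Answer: 23/9205 ≈ 0.0024986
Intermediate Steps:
G = I*sqrt(23) (G = sqrt(((7 + 8) - 16) - 22) = sqrt((15 - 16) - 22) = sqrt(-1 - 22) = sqrt(-23) = I*sqrt(23) ≈ 4.7958*I)
m(G)/A = (I*sqrt(23))**2/(-9205) = -23*(-1/9205) = 23/9205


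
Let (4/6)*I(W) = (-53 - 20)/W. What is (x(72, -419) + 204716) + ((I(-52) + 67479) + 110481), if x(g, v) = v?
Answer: 39754947/104 ≈ 3.8226e+5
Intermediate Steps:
I(W) = -219/(2*W) (I(W) = 3*((-53 - 20)/W)/2 = 3*(-73/W)/2 = -219/(2*W))
(x(72, -419) + 204716) + ((I(-52) + 67479) + 110481) = (-419 + 204716) + ((-219/2/(-52) + 67479) + 110481) = 204297 + ((-219/2*(-1/52) + 67479) + 110481) = 204297 + ((219/104 + 67479) + 110481) = 204297 + (7018035/104 + 110481) = 204297 + 18508059/104 = 39754947/104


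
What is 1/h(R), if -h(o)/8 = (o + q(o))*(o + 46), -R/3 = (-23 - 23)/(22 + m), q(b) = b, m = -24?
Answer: -1/25392 ≈ -3.9382e-5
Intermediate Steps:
R = -69 (R = -3*(-23 - 23)/(22 - 24) = -(-138)/(-2) = -(-138)*(-1)/2 = -3*23 = -69)
h(o) = -16*o*(46 + o) (h(o) = -8*(o + o)*(o + 46) = -8*2*o*(46 + o) = -16*o*(46 + o))
1/h(R) = 1/(16*(-69)*(-46 - 1*(-69))) = 1/(16*(-69)*(-46 + 69)) = 1/(16*(-69)*23) = 1/(-25392) = -1/25392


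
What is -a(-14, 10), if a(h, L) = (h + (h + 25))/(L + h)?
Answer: -3/4 ≈ -0.75000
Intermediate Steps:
a(h, L) = (25 + 2*h)/(L + h) (a(h, L) = (h + (25 + h))/(L + h) = (25 + 2*h)/(L + h))
-a(-14, 10) = -(25 + 2*(-14))/(10 - 14) = -(25 - 28)/(-4) = -(-1)*(-3)/4 = -1*3/4 = -3/4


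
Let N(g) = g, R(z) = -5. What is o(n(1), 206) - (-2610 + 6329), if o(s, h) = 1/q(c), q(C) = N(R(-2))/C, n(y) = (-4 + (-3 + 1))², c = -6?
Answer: -18589/5 ≈ -3717.8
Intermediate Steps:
n(y) = 36 (n(y) = (-4 - 2)² = (-6)² = 36)
q(C) = -5/C
o(s, h) = 6/5 (o(s, h) = 1/(-5/(-6)) = 1/(-5*(-⅙)) = 1/(⅚) = 6/5)
o(n(1), 206) - (-2610 + 6329) = 6/5 - (-2610 + 6329) = 6/5 - 1*3719 = 6/5 - 3719 = -18589/5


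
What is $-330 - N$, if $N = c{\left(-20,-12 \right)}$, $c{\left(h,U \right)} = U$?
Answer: $-318$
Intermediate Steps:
$N = -12$
$-330 - N = -330 - -12 = -330 + 12 = -318$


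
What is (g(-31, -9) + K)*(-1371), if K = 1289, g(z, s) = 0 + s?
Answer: -1754880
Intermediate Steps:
g(z, s) = s
(g(-31, -9) + K)*(-1371) = (-9 + 1289)*(-1371) = 1280*(-1371) = -1754880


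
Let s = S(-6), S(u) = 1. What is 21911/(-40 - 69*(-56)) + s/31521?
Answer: 690660455/120536304 ≈ 5.7299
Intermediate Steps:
s = 1
21911/(-40 - 69*(-56)) + s/31521 = 21911/(-40 - 69*(-56)) + 1/31521 = 21911/(-40 + 3864) + 1*(1/31521) = 21911/3824 + 1/31521 = 690660455/120536304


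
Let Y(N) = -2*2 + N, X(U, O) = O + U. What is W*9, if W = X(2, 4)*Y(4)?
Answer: 0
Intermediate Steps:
Y(N) = -4 + N
W = 0 (W = (4 + 2)*(-4 + 4) = 6*0 = 0)
W*9 = 0*9 = 0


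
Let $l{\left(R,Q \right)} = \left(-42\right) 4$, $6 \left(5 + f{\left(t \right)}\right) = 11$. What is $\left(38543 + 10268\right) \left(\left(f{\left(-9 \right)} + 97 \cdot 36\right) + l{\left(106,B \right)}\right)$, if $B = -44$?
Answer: $\frac{972559175}{6} \approx 1.6209 \cdot 10^{8}$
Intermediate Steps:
$f{\left(t \right)} = - \frac{19}{6}$ ($f{\left(t \right)} = -5 + \frac{1}{6} \cdot 11 = -5 + \frac{11}{6} = - \frac{19}{6}$)
$l{\left(R,Q \right)} = -168$
$\left(38543 + 10268\right) \left(\left(f{\left(-9 \right)} + 97 \cdot 36\right) + l{\left(106,B \right)}\right) = \left(38543 + 10268\right) \left(\left(- \frac{19}{6} + 97 \cdot 36\right) - 168\right) = 48811 \left(\left(- \frac{19}{6} + 3492\right) - 168\right) = 48811 \left(\frac{20933}{6} - 168\right) = 48811 \cdot \frac{19925}{6} = \frac{972559175}{6}$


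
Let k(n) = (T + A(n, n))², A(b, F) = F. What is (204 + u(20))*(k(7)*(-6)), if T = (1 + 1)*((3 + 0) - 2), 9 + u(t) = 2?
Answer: -95742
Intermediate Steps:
u(t) = -7 (u(t) = -9 + 2 = -7)
T = 2 (T = 2*(3 - 2) = 2*1 = 2)
k(n) = (2 + n)²
(204 + u(20))*(k(7)*(-6)) = (204 - 7)*((2 + 7)²*(-6)) = 197*(9²*(-6)) = 197*(81*(-6)) = 197*(-486) = -95742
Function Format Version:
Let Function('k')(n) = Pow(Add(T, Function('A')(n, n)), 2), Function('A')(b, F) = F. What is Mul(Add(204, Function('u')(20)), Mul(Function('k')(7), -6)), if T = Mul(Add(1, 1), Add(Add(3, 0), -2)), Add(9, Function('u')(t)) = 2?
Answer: -95742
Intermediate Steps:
Function('u')(t) = -7 (Function('u')(t) = Add(-9, 2) = -7)
T = 2 (T = Mul(2, Add(3, -2)) = Mul(2, 1) = 2)
Function('k')(n) = Pow(Add(2, n), 2)
Mul(Add(204, Function('u')(20)), Mul(Function('k')(7), -6)) = Mul(Add(204, -7), Mul(Pow(Add(2, 7), 2), -6)) = Mul(197, Mul(Pow(9, 2), -6)) = Mul(197, Mul(81, -6)) = Mul(197, -486) = -95742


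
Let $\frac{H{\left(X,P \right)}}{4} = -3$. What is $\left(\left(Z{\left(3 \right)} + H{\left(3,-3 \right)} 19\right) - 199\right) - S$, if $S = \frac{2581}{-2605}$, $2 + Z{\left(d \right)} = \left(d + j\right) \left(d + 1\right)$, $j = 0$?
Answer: $- \frac{1083704}{2605} \approx -416.01$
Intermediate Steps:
$H{\left(X,P \right)} = -12$ ($H{\left(X,P \right)} = 4 \left(-3\right) = -12$)
$Z{\left(d \right)} = -2 + d \left(1 + d\right)$ ($Z{\left(d \right)} = -2 + \left(d + 0\right) \left(d + 1\right) = -2 + d \left(1 + d\right)$)
$S = - \frac{2581}{2605}$ ($S = 2581 \left(- \frac{1}{2605}\right) = - \frac{2581}{2605} \approx -0.99079$)
$\left(\left(Z{\left(3 \right)} + H{\left(3,-3 \right)} 19\right) - 199\right) - S = \left(\left(\left(-2 + 3 + 3^{2}\right) - 228\right) - 199\right) - - \frac{2581}{2605} = \left(\left(\left(-2 + 3 + 9\right) - 228\right) - 199\right) + \frac{2581}{2605} = \left(\left(10 - 228\right) - 199\right) + \frac{2581}{2605} = \left(-218 - 199\right) + \frac{2581}{2605} = -417 + \frac{2581}{2605} = - \frac{1083704}{2605}$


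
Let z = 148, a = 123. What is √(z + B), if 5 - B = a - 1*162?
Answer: 8*√3 ≈ 13.856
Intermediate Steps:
B = 44 (B = 5 - (123 - 1*162) = 5 - (123 - 162) = 5 - 1*(-39) = 5 + 39 = 44)
√(z + B) = √(148 + 44) = √192 = 8*√3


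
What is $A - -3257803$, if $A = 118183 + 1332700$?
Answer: $4708686$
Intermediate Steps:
$A = 1450883$
$A - -3257803 = 1450883 - -3257803 = 1450883 + 3257803 = 4708686$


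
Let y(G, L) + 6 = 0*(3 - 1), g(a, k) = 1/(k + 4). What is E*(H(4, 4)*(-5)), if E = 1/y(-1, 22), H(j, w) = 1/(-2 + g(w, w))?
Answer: -4/9 ≈ -0.44444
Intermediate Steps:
g(a, k) = 1/(4 + k)
y(G, L) = -6 (y(G, L) = -6 + 0*(3 - 1) = -6 + 0*2 = -6 + 0 = -6)
H(j, w) = 1/(-2 + 1/(4 + w))
E = -⅙ (E = 1/(-6) = -⅙ ≈ -0.16667)
E*(H(4, 4)*(-5)) = -(-4 - 1*4)/(7 + 2*4)*(-5)/6 = -(-4 - 4)/(7 + 8)*(-5)/6 = --8/15*(-5)/6 = -(1/15)*(-8)*(-5)/6 = -(-4)*(-5)/45 = -⅙*8/3 = -4/9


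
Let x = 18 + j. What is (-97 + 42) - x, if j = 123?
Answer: -196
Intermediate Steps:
x = 141 (x = 18 + 123 = 141)
(-97 + 42) - x = (-97 + 42) - 1*141 = -55 - 141 = -196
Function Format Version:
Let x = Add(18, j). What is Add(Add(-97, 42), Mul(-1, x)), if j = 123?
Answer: -196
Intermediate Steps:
x = 141 (x = Add(18, 123) = 141)
Add(Add(-97, 42), Mul(-1, x)) = Add(Add(-97, 42), Mul(-1, 141)) = Add(-55, -141) = -196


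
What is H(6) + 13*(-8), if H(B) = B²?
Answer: -68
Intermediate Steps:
H(6) + 13*(-8) = 6² + 13*(-8) = 36 - 104 = -68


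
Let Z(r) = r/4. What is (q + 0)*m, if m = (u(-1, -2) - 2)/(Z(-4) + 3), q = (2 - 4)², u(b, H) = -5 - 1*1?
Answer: -16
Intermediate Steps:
Z(r) = r/4 (Z(r) = r*(¼) = r/4)
u(b, H) = -6 (u(b, H) = -5 - 1 = -6)
q = 4 (q = (-2)² = 4)
m = -4 (m = (-6 - 2)/((¼)*(-4) + 3) = -8/(-1 + 3) = -8/2 = -8*½ = -4)
(q + 0)*m = (4 + 0)*(-4) = 4*(-4) = -16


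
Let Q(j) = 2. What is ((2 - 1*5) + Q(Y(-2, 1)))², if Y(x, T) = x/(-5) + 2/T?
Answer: 1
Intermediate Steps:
Y(x, T) = 2/T - x/5 (Y(x, T) = x*(-⅕) + 2/T = -x/5 + 2/T = 2/T - x/5)
((2 - 1*5) + Q(Y(-2, 1)))² = ((2 - 1*5) + 2)² = ((2 - 5) + 2)² = (-3 + 2)² = (-1)² = 1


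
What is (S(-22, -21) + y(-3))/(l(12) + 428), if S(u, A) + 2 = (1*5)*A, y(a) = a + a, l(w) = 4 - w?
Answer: -113/420 ≈ -0.26905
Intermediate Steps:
y(a) = 2*a
S(u, A) = -2 + 5*A (S(u, A) = -2 + (1*5)*A = -2 + 5*A)
(S(-22, -21) + y(-3))/(l(12) + 428) = ((-2 + 5*(-21)) + 2*(-3))/((4 - 1*12) + 428) = ((-2 - 105) - 6)/((4 - 12) + 428) = (-107 - 6)/(-8 + 428) = -113/420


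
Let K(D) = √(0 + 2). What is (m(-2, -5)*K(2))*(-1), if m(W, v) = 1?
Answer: -√2 ≈ -1.4142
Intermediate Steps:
K(D) = √2
(m(-2, -5)*K(2))*(-1) = (1*√2)*(-1) = √2*(-1) = -√2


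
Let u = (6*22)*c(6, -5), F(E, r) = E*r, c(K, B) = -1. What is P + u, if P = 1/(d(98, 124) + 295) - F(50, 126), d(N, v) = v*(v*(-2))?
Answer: -195899425/30457 ≈ -6432.0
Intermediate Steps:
d(N, v) = -2*v² (d(N, v) = v*(-2*v) = -2*v²)
u = -132 (u = (6*22)*(-1) = 132*(-1) = -132)
P = -191879101/30457 (P = 1/(-2*124² + 295) - 50*126 = 1/(-2*15376 + 295) - 1*6300 = 1/(-30752 + 295) - 6300 = 1/(-30457) - 6300 = -1/30457 - 6300 = -191879101/30457 ≈ -6300.0)
P + u = -191879101/30457 - 132 = -195899425/30457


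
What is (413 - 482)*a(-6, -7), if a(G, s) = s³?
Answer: 23667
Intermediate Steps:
(413 - 482)*a(-6, -7) = (413 - 482)*(-7)³ = -69*(-343) = 23667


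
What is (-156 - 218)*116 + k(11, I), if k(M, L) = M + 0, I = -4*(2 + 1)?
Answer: -43373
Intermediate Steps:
I = -12 (I = -4*3 = -12)
k(M, L) = M
(-156 - 218)*116 + k(11, I) = (-156 - 218)*116 + 11 = -374*116 + 11 = -43384 + 11 = -43373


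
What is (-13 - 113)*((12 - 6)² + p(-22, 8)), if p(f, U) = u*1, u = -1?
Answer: -4410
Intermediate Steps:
p(f, U) = -1 (p(f, U) = -1*1 = -1)
(-13 - 113)*((12 - 6)² + p(-22, 8)) = (-13 - 113)*((12 - 6)² - 1) = -126*(6² - 1) = -126*(36 - 1) = -126*35 = -4410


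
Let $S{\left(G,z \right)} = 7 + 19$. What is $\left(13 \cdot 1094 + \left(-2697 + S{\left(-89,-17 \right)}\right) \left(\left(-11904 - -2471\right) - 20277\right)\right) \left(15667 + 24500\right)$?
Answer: $3188040008544$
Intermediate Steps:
$S{\left(G,z \right)} = 26$
$\left(13 \cdot 1094 + \left(-2697 + S{\left(-89,-17 \right)}\right) \left(\left(-11904 - -2471\right) - 20277\right)\right) \left(15667 + 24500\right) = \left(13 \cdot 1094 + \left(-2697 + 26\right) \left(\left(-11904 - -2471\right) - 20277\right)\right) \left(15667 + 24500\right) = \left(14222 - 2671 \left(\left(-11904 + 2471\right) - 20277\right)\right) 40167 = \left(14222 - 2671 \left(-9433 - 20277\right)\right) 40167 = \left(14222 - -79355410\right) 40167 = \left(14222 + 79355410\right) 40167 = 79369632 \cdot 40167 = 3188040008544$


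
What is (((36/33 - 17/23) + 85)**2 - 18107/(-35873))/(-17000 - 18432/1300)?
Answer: -5436849892757075/12697057450826056 ≈ -0.42820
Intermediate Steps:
(((36/33 - 17/23) + 85)**2 - 18107/(-35873))/(-17000 - 18432/1300) = (((36*(1/33) - 17*1/23) + 85)**2 - 18107*(-1/35873))/(-17000 - 18432*1/1300) = (((12/11 - 17/23) + 85)**2 + 18107/35873)/(-17000 - 4608/325) = ((89/253 + 85)**2 + 18107/35873)/(-5529608/325) = ((21594/253)**2 + 18107/35873)*(-325/5529608) = (466300836/64009 + 18107/35873)*(-325/5529608) = (16728768900791/2296194857)*(-325/5529608) = -5436849892757075/12697057450826056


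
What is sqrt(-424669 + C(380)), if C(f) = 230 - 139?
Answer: I*sqrt(424578) ≈ 651.6*I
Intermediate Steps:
C(f) = 91
sqrt(-424669 + C(380)) = sqrt(-424669 + 91) = sqrt(-424578) = I*sqrt(424578)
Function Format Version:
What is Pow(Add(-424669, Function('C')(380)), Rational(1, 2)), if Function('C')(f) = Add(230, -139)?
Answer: Mul(I, Pow(424578, Rational(1, 2))) ≈ Mul(651.60, I)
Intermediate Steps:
Function('C')(f) = 91
Pow(Add(-424669, Function('C')(380)), Rational(1, 2)) = Pow(Add(-424669, 91), Rational(1, 2)) = Pow(-424578, Rational(1, 2)) = Mul(I, Pow(424578, Rational(1, 2)))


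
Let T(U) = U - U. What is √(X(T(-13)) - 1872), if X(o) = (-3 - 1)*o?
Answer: 12*I*√13 ≈ 43.267*I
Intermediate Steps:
T(U) = 0
X(o) = -4*o
√(X(T(-13)) - 1872) = √(-4*0 - 1872) = √(0 - 1872) = √(-1872) = 12*I*√13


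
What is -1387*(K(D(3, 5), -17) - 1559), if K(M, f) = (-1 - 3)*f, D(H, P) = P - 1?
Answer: 2068017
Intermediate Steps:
D(H, P) = -1 + P
K(M, f) = -4*f
-1387*(K(D(3, 5), -17) - 1559) = -1387*(-4*(-17) - 1559) = -1387*(68 - 1559) = -1387*(-1491) = 2068017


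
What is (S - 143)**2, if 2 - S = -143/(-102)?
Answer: 210975625/10404 ≈ 20278.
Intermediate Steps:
S = 61/102 (S = 2 - (-143)/(-102) = 2 - (-143)*(-1)/102 = 2 - 1*143/102 = 2 - 143/102 = 61/102 ≈ 0.59804)
(S - 143)**2 = (61/102 - 143)**2 = (-14525/102)**2 = 210975625/10404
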